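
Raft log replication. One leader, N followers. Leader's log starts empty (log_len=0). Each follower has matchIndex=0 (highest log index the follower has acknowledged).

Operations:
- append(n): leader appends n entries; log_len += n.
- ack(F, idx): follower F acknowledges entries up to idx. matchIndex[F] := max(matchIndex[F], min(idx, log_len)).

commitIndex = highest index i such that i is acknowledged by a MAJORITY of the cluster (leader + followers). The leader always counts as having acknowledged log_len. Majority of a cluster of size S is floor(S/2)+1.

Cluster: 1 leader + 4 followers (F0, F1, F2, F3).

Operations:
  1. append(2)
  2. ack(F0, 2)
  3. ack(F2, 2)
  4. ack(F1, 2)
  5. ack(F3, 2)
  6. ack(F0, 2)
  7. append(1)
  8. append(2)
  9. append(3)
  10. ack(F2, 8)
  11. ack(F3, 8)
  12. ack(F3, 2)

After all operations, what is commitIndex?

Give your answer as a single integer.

Answer: 8

Derivation:
Op 1: append 2 -> log_len=2
Op 2: F0 acks idx 2 -> match: F0=2 F1=0 F2=0 F3=0; commitIndex=0
Op 3: F2 acks idx 2 -> match: F0=2 F1=0 F2=2 F3=0; commitIndex=2
Op 4: F1 acks idx 2 -> match: F0=2 F1=2 F2=2 F3=0; commitIndex=2
Op 5: F3 acks idx 2 -> match: F0=2 F1=2 F2=2 F3=2; commitIndex=2
Op 6: F0 acks idx 2 -> match: F0=2 F1=2 F2=2 F3=2; commitIndex=2
Op 7: append 1 -> log_len=3
Op 8: append 2 -> log_len=5
Op 9: append 3 -> log_len=8
Op 10: F2 acks idx 8 -> match: F0=2 F1=2 F2=8 F3=2; commitIndex=2
Op 11: F3 acks idx 8 -> match: F0=2 F1=2 F2=8 F3=8; commitIndex=8
Op 12: F3 acks idx 2 -> match: F0=2 F1=2 F2=8 F3=8; commitIndex=8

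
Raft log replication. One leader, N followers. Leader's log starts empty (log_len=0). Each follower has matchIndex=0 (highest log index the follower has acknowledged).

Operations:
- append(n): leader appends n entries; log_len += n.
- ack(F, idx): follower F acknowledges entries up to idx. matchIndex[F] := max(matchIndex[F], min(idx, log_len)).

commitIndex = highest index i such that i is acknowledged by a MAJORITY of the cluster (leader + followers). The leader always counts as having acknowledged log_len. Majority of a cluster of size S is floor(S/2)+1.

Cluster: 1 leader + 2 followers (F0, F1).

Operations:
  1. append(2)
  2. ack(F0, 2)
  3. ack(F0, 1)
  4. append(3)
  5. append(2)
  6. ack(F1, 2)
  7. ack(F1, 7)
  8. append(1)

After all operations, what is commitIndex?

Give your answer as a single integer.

Op 1: append 2 -> log_len=2
Op 2: F0 acks idx 2 -> match: F0=2 F1=0; commitIndex=2
Op 3: F0 acks idx 1 -> match: F0=2 F1=0; commitIndex=2
Op 4: append 3 -> log_len=5
Op 5: append 2 -> log_len=7
Op 6: F1 acks idx 2 -> match: F0=2 F1=2; commitIndex=2
Op 7: F1 acks idx 7 -> match: F0=2 F1=7; commitIndex=7
Op 8: append 1 -> log_len=8

Answer: 7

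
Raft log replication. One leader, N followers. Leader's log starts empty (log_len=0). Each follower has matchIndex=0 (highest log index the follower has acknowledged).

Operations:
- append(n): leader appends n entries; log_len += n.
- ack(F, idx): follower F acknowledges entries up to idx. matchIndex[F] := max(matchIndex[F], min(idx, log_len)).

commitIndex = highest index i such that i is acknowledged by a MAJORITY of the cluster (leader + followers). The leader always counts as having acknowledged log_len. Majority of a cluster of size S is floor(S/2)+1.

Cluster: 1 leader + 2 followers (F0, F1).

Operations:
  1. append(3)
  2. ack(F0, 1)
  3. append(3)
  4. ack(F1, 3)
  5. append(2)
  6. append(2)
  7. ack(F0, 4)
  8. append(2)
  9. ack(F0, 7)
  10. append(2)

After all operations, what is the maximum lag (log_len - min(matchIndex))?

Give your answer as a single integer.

Op 1: append 3 -> log_len=3
Op 2: F0 acks idx 1 -> match: F0=1 F1=0; commitIndex=1
Op 3: append 3 -> log_len=6
Op 4: F1 acks idx 3 -> match: F0=1 F1=3; commitIndex=3
Op 5: append 2 -> log_len=8
Op 6: append 2 -> log_len=10
Op 7: F0 acks idx 4 -> match: F0=4 F1=3; commitIndex=4
Op 8: append 2 -> log_len=12
Op 9: F0 acks idx 7 -> match: F0=7 F1=3; commitIndex=7
Op 10: append 2 -> log_len=14

Answer: 11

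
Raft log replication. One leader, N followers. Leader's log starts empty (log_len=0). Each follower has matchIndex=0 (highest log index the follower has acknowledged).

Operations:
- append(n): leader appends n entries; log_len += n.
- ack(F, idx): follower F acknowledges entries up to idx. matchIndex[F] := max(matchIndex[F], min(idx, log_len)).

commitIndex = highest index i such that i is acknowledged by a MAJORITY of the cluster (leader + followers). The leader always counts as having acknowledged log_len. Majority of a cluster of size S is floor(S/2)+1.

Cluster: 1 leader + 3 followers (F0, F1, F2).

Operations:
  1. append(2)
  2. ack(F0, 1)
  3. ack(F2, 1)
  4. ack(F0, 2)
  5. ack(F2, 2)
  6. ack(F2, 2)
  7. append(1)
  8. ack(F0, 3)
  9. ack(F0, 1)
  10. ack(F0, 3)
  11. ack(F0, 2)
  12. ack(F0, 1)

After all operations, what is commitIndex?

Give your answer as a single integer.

Answer: 2

Derivation:
Op 1: append 2 -> log_len=2
Op 2: F0 acks idx 1 -> match: F0=1 F1=0 F2=0; commitIndex=0
Op 3: F2 acks idx 1 -> match: F0=1 F1=0 F2=1; commitIndex=1
Op 4: F0 acks idx 2 -> match: F0=2 F1=0 F2=1; commitIndex=1
Op 5: F2 acks idx 2 -> match: F0=2 F1=0 F2=2; commitIndex=2
Op 6: F2 acks idx 2 -> match: F0=2 F1=0 F2=2; commitIndex=2
Op 7: append 1 -> log_len=3
Op 8: F0 acks idx 3 -> match: F0=3 F1=0 F2=2; commitIndex=2
Op 9: F0 acks idx 1 -> match: F0=3 F1=0 F2=2; commitIndex=2
Op 10: F0 acks idx 3 -> match: F0=3 F1=0 F2=2; commitIndex=2
Op 11: F0 acks idx 2 -> match: F0=3 F1=0 F2=2; commitIndex=2
Op 12: F0 acks idx 1 -> match: F0=3 F1=0 F2=2; commitIndex=2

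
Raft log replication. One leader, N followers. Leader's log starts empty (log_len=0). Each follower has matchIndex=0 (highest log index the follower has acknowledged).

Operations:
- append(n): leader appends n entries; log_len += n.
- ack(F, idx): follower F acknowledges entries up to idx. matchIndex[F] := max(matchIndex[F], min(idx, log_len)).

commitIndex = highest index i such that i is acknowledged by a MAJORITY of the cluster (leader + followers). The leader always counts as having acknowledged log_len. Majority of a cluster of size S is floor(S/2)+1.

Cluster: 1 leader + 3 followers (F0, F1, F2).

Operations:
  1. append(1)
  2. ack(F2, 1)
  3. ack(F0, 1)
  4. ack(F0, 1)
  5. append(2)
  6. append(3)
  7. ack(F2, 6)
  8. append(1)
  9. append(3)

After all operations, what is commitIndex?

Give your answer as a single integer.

Op 1: append 1 -> log_len=1
Op 2: F2 acks idx 1 -> match: F0=0 F1=0 F2=1; commitIndex=0
Op 3: F0 acks idx 1 -> match: F0=1 F1=0 F2=1; commitIndex=1
Op 4: F0 acks idx 1 -> match: F0=1 F1=0 F2=1; commitIndex=1
Op 5: append 2 -> log_len=3
Op 6: append 3 -> log_len=6
Op 7: F2 acks idx 6 -> match: F0=1 F1=0 F2=6; commitIndex=1
Op 8: append 1 -> log_len=7
Op 9: append 3 -> log_len=10

Answer: 1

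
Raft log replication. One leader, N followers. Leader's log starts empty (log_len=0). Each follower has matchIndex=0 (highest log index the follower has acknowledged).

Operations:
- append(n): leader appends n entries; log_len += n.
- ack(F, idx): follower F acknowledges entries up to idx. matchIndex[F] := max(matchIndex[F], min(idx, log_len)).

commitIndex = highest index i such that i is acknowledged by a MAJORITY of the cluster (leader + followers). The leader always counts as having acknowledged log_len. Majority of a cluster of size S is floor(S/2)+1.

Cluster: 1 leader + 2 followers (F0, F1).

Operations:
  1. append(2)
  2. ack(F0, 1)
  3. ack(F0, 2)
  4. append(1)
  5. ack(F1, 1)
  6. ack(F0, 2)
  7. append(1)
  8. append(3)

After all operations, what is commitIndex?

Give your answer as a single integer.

Op 1: append 2 -> log_len=2
Op 2: F0 acks idx 1 -> match: F0=1 F1=0; commitIndex=1
Op 3: F0 acks idx 2 -> match: F0=2 F1=0; commitIndex=2
Op 4: append 1 -> log_len=3
Op 5: F1 acks idx 1 -> match: F0=2 F1=1; commitIndex=2
Op 6: F0 acks idx 2 -> match: F0=2 F1=1; commitIndex=2
Op 7: append 1 -> log_len=4
Op 8: append 3 -> log_len=7

Answer: 2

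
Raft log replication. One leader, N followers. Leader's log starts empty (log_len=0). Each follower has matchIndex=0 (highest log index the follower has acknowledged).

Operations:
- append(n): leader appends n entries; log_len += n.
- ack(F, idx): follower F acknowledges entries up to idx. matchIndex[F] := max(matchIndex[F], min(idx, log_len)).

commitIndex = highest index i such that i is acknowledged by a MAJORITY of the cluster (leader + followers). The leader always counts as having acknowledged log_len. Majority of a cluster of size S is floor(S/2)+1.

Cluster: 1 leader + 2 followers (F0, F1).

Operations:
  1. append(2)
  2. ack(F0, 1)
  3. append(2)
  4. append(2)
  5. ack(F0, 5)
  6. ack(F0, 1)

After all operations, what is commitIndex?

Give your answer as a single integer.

Answer: 5

Derivation:
Op 1: append 2 -> log_len=2
Op 2: F0 acks idx 1 -> match: F0=1 F1=0; commitIndex=1
Op 3: append 2 -> log_len=4
Op 4: append 2 -> log_len=6
Op 5: F0 acks idx 5 -> match: F0=5 F1=0; commitIndex=5
Op 6: F0 acks idx 1 -> match: F0=5 F1=0; commitIndex=5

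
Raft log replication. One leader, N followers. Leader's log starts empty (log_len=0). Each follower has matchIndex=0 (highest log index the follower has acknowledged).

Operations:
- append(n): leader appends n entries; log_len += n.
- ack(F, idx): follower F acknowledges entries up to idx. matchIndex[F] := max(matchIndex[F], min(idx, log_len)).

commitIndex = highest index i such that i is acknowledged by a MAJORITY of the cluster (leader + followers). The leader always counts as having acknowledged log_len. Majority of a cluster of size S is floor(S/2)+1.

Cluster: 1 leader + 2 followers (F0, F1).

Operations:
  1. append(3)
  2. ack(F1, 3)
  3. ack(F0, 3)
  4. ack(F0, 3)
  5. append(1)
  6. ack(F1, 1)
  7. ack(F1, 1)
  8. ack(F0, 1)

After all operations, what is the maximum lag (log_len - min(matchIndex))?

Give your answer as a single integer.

Op 1: append 3 -> log_len=3
Op 2: F1 acks idx 3 -> match: F0=0 F1=3; commitIndex=3
Op 3: F0 acks idx 3 -> match: F0=3 F1=3; commitIndex=3
Op 4: F0 acks idx 3 -> match: F0=3 F1=3; commitIndex=3
Op 5: append 1 -> log_len=4
Op 6: F1 acks idx 1 -> match: F0=3 F1=3; commitIndex=3
Op 7: F1 acks idx 1 -> match: F0=3 F1=3; commitIndex=3
Op 8: F0 acks idx 1 -> match: F0=3 F1=3; commitIndex=3

Answer: 1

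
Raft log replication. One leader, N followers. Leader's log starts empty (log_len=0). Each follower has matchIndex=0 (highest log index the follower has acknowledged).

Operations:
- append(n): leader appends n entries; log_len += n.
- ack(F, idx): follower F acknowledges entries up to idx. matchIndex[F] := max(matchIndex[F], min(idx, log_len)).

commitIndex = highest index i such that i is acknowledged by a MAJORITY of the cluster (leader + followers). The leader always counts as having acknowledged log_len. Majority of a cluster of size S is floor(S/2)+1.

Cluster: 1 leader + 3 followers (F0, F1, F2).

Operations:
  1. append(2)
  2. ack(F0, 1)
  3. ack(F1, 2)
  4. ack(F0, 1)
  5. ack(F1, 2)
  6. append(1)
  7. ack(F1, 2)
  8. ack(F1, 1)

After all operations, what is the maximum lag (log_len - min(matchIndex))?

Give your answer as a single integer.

Answer: 3

Derivation:
Op 1: append 2 -> log_len=2
Op 2: F0 acks idx 1 -> match: F0=1 F1=0 F2=0; commitIndex=0
Op 3: F1 acks idx 2 -> match: F0=1 F1=2 F2=0; commitIndex=1
Op 4: F0 acks idx 1 -> match: F0=1 F1=2 F2=0; commitIndex=1
Op 5: F1 acks idx 2 -> match: F0=1 F1=2 F2=0; commitIndex=1
Op 6: append 1 -> log_len=3
Op 7: F1 acks idx 2 -> match: F0=1 F1=2 F2=0; commitIndex=1
Op 8: F1 acks idx 1 -> match: F0=1 F1=2 F2=0; commitIndex=1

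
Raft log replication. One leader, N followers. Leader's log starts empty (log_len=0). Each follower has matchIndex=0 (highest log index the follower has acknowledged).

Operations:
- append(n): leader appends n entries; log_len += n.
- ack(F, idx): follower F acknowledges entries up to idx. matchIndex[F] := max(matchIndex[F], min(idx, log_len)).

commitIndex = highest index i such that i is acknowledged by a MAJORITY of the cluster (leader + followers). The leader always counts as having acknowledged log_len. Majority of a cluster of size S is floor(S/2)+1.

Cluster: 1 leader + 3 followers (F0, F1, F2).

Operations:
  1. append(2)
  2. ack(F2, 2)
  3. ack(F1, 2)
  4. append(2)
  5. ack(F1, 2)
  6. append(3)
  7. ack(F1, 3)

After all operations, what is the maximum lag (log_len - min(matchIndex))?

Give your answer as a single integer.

Op 1: append 2 -> log_len=2
Op 2: F2 acks idx 2 -> match: F0=0 F1=0 F2=2; commitIndex=0
Op 3: F1 acks idx 2 -> match: F0=0 F1=2 F2=2; commitIndex=2
Op 4: append 2 -> log_len=4
Op 5: F1 acks idx 2 -> match: F0=0 F1=2 F2=2; commitIndex=2
Op 6: append 3 -> log_len=7
Op 7: F1 acks idx 3 -> match: F0=0 F1=3 F2=2; commitIndex=2

Answer: 7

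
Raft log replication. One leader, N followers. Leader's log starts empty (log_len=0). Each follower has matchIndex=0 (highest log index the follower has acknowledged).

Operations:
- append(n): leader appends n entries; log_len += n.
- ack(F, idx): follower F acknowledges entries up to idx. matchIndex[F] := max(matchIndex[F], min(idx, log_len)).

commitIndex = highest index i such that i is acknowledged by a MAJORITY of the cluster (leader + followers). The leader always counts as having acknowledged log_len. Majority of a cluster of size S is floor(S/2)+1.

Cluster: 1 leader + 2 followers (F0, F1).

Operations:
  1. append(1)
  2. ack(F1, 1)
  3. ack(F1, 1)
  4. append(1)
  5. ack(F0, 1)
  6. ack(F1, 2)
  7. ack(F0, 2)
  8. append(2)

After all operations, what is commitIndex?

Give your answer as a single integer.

Answer: 2

Derivation:
Op 1: append 1 -> log_len=1
Op 2: F1 acks idx 1 -> match: F0=0 F1=1; commitIndex=1
Op 3: F1 acks idx 1 -> match: F0=0 F1=1; commitIndex=1
Op 4: append 1 -> log_len=2
Op 5: F0 acks idx 1 -> match: F0=1 F1=1; commitIndex=1
Op 6: F1 acks idx 2 -> match: F0=1 F1=2; commitIndex=2
Op 7: F0 acks idx 2 -> match: F0=2 F1=2; commitIndex=2
Op 8: append 2 -> log_len=4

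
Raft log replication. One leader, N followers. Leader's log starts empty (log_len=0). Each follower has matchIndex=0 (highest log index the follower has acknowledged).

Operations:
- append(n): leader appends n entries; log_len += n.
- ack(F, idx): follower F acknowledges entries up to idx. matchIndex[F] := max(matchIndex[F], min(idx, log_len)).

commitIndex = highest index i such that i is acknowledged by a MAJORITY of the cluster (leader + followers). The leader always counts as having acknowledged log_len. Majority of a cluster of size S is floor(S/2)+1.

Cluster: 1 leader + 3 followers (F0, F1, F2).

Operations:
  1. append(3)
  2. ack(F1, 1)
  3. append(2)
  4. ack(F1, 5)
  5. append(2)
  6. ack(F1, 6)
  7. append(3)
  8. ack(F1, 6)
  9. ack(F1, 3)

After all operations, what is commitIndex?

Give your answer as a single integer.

Op 1: append 3 -> log_len=3
Op 2: F1 acks idx 1 -> match: F0=0 F1=1 F2=0; commitIndex=0
Op 3: append 2 -> log_len=5
Op 4: F1 acks idx 5 -> match: F0=0 F1=5 F2=0; commitIndex=0
Op 5: append 2 -> log_len=7
Op 6: F1 acks idx 6 -> match: F0=0 F1=6 F2=0; commitIndex=0
Op 7: append 3 -> log_len=10
Op 8: F1 acks idx 6 -> match: F0=0 F1=6 F2=0; commitIndex=0
Op 9: F1 acks idx 3 -> match: F0=0 F1=6 F2=0; commitIndex=0

Answer: 0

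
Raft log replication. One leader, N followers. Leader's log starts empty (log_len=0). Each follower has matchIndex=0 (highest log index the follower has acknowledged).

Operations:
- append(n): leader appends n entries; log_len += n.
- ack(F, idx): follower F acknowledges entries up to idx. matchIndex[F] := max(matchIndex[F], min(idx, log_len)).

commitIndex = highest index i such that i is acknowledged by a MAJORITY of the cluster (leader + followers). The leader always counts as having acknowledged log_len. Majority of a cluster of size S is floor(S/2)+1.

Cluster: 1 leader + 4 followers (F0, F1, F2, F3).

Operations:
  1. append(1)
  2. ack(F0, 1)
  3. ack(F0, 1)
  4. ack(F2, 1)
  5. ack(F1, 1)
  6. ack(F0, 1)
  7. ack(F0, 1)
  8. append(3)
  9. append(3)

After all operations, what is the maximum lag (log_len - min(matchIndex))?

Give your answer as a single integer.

Op 1: append 1 -> log_len=1
Op 2: F0 acks idx 1 -> match: F0=1 F1=0 F2=0 F3=0; commitIndex=0
Op 3: F0 acks idx 1 -> match: F0=1 F1=0 F2=0 F3=0; commitIndex=0
Op 4: F2 acks idx 1 -> match: F0=1 F1=0 F2=1 F3=0; commitIndex=1
Op 5: F1 acks idx 1 -> match: F0=1 F1=1 F2=1 F3=0; commitIndex=1
Op 6: F0 acks idx 1 -> match: F0=1 F1=1 F2=1 F3=0; commitIndex=1
Op 7: F0 acks idx 1 -> match: F0=1 F1=1 F2=1 F3=0; commitIndex=1
Op 8: append 3 -> log_len=4
Op 9: append 3 -> log_len=7

Answer: 7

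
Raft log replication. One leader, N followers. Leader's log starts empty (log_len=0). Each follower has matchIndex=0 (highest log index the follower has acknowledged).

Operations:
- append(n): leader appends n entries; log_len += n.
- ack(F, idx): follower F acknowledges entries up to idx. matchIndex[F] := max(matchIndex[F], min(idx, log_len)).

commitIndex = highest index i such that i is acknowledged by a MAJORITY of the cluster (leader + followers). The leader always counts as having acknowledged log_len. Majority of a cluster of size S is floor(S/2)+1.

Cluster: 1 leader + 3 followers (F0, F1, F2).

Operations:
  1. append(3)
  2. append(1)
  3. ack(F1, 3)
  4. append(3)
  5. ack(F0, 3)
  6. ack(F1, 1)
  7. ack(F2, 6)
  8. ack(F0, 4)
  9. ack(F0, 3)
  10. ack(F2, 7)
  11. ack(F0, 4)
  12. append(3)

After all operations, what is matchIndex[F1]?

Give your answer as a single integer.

Answer: 3

Derivation:
Op 1: append 3 -> log_len=3
Op 2: append 1 -> log_len=4
Op 3: F1 acks idx 3 -> match: F0=0 F1=3 F2=0; commitIndex=0
Op 4: append 3 -> log_len=7
Op 5: F0 acks idx 3 -> match: F0=3 F1=3 F2=0; commitIndex=3
Op 6: F1 acks idx 1 -> match: F0=3 F1=3 F2=0; commitIndex=3
Op 7: F2 acks idx 6 -> match: F0=3 F1=3 F2=6; commitIndex=3
Op 8: F0 acks idx 4 -> match: F0=4 F1=3 F2=6; commitIndex=4
Op 9: F0 acks idx 3 -> match: F0=4 F1=3 F2=6; commitIndex=4
Op 10: F2 acks idx 7 -> match: F0=4 F1=3 F2=7; commitIndex=4
Op 11: F0 acks idx 4 -> match: F0=4 F1=3 F2=7; commitIndex=4
Op 12: append 3 -> log_len=10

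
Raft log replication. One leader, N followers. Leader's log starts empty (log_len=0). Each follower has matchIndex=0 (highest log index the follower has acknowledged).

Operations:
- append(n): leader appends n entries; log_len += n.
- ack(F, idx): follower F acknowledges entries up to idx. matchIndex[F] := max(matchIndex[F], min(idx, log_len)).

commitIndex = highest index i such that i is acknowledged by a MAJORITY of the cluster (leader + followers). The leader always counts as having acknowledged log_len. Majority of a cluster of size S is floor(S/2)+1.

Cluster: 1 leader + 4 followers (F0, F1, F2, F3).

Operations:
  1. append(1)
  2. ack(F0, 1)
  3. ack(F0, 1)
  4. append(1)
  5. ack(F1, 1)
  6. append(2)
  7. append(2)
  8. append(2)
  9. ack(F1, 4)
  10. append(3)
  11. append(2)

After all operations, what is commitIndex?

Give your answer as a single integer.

Op 1: append 1 -> log_len=1
Op 2: F0 acks idx 1 -> match: F0=1 F1=0 F2=0 F3=0; commitIndex=0
Op 3: F0 acks idx 1 -> match: F0=1 F1=0 F2=0 F3=0; commitIndex=0
Op 4: append 1 -> log_len=2
Op 5: F1 acks idx 1 -> match: F0=1 F1=1 F2=0 F3=0; commitIndex=1
Op 6: append 2 -> log_len=4
Op 7: append 2 -> log_len=6
Op 8: append 2 -> log_len=8
Op 9: F1 acks idx 4 -> match: F0=1 F1=4 F2=0 F3=0; commitIndex=1
Op 10: append 3 -> log_len=11
Op 11: append 2 -> log_len=13

Answer: 1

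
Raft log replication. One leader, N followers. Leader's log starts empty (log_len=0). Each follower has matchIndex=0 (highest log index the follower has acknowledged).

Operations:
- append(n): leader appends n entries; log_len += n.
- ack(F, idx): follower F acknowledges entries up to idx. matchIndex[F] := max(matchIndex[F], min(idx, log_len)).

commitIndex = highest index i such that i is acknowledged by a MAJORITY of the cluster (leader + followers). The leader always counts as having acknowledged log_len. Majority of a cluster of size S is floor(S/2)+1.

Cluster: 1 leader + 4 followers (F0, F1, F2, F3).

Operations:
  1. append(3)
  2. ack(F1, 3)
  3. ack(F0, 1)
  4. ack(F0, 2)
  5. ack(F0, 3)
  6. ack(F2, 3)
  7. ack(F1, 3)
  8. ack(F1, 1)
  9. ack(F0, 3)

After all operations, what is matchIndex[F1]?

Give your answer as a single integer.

Answer: 3

Derivation:
Op 1: append 3 -> log_len=3
Op 2: F1 acks idx 3 -> match: F0=0 F1=3 F2=0 F3=0; commitIndex=0
Op 3: F0 acks idx 1 -> match: F0=1 F1=3 F2=0 F3=0; commitIndex=1
Op 4: F0 acks idx 2 -> match: F0=2 F1=3 F2=0 F3=0; commitIndex=2
Op 5: F0 acks idx 3 -> match: F0=3 F1=3 F2=0 F3=0; commitIndex=3
Op 6: F2 acks idx 3 -> match: F0=3 F1=3 F2=3 F3=0; commitIndex=3
Op 7: F1 acks idx 3 -> match: F0=3 F1=3 F2=3 F3=0; commitIndex=3
Op 8: F1 acks idx 1 -> match: F0=3 F1=3 F2=3 F3=0; commitIndex=3
Op 9: F0 acks idx 3 -> match: F0=3 F1=3 F2=3 F3=0; commitIndex=3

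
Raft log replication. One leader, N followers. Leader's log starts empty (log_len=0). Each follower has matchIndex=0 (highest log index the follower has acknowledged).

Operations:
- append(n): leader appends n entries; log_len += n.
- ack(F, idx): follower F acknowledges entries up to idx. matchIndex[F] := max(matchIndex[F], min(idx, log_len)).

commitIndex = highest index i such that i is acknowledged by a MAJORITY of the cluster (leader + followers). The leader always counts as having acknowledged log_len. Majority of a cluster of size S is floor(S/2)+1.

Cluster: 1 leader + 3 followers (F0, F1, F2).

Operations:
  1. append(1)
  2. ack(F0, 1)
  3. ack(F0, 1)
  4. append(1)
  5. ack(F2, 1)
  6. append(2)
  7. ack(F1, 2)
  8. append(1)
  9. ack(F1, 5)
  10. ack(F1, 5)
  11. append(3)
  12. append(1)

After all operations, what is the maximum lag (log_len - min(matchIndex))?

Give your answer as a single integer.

Answer: 8

Derivation:
Op 1: append 1 -> log_len=1
Op 2: F0 acks idx 1 -> match: F0=1 F1=0 F2=0; commitIndex=0
Op 3: F0 acks idx 1 -> match: F0=1 F1=0 F2=0; commitIndex=0
Op 4: append 1 -> log_len=2
Op 5: F2 acks idx 1 -> match: F0=1 F1=0 F2=1; commitIndex=1
Op 6: append 2 -> log_len=4
Op 7: F1 acks idx 2 -> match: F0=1 F1=2 F2=1; commitIndex=1
Op 8: append 1 -> log_len=5
Op 9: F1 acks idx 5 -> match: F0=1 F1=5 F2=1; commitIndex=1
Op 10: F1 acks idx 5 -> match: F0=1 F1=5 F2=1; commitIndex=1
Op 11: append 3 -> log_len=8
Op 12: append 1 -> log_len=9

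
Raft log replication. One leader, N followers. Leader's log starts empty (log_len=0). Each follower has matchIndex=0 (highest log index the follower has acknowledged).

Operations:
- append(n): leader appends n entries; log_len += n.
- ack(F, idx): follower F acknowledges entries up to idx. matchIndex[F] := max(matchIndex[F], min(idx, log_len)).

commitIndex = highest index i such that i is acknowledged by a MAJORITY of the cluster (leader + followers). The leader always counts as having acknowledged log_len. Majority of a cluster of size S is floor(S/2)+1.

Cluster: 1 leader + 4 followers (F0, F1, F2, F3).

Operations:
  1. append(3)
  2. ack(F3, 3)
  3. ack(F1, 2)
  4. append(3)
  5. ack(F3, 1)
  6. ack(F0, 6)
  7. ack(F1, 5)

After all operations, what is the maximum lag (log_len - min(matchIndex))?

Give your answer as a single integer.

Answer: 6

Derivation:
Op 1: append 3 -> log_len=3
Op 2: F3 acks idx 3 -> match: F0=0 F1=0 F2=0 F3=3; commitIndex=0
Op 3: F1 acks idx 2 -> match: F0=0 F1=2 F2=0 F3=3; commitIndex=2
Op 4: append 3 -> log_len=6
Op 5: F3 acks idx 1 -> match: F0=0 F1=2 F2=0 F3=3; commitIndex=2
Op 6: F0 acks idx 6 -> match: F0=6 F1=2 F2=0 F3=3; commitIndex=3
Op 7: F1 acks idx 5 -> match: F0=6 F1=5 F2=0 F3=3; commitIndex=5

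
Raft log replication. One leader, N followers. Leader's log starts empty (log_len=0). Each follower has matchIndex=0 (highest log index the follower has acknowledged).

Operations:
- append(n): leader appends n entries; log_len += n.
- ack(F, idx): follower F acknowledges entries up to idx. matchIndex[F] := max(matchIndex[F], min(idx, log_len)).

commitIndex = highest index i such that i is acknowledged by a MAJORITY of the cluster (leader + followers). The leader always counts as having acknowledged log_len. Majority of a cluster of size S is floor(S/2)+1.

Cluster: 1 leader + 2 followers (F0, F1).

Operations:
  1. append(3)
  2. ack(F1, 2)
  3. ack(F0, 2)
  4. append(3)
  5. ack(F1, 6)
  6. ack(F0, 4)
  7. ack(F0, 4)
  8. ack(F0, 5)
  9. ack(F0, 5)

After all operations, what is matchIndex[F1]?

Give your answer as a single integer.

Answer: 6

Derivation:
Op 1: append 3 -> log_len=3
Op 2: F1 acks idx 2 -> match: F0=0 F1=2; commitIndex=2
Op 3: F0 acks idx 2 -> match: F0=2 F1=2; commitIndex=2
Op 4: append 3 -> log_len=6
Op 5: F1 acks idx 6 -> match: F0=2 F1=6; commitIndex=6
Op 6: F0 acks idx 4 -> match: F0=4 F1=6; commitIndex=6
Op 7: F0 acks idx 4 -> match: F0=4 F1=6; commitIndex=6
Op 8: F0 acks idx 5 -> match: F0=5 F1=6; commitIndex=6
Op 9: F0 acks idx 5 -> match: F0=5 F1=6; commitIndex=6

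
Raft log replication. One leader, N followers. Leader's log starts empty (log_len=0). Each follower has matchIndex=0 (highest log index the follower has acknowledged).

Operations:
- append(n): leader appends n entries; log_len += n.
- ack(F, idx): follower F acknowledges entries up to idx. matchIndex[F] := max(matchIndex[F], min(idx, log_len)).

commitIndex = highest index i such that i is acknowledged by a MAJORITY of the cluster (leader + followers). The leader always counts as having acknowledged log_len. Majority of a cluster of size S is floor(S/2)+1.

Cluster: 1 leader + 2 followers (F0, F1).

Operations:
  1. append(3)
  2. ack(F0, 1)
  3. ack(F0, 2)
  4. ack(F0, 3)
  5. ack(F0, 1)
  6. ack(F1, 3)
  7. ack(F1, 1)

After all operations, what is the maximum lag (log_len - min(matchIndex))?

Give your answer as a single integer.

Op 1: append 3 -> log_len=3
Op 2: F0 acks idx 1 -> match: F0=1 F1=0; commitIndex=1
Op 3: F0 acks idx 2 -> match: F0=2 F1=0; commitIndex=2
Op 4: F0 acks idx 3 -> match: F0=3 F1=0; commitIndex=3
Op 5: F0 acks idx 1 -> match: F0=3 F1=0; commitIndex=3
Op 6: F1 acks idx 3 -> match: F0=3 F1=3; commitIndex=3
Op 7: F1 acks idx 1 -> match: F0=3 F1=3; commitIndex=3

Answer: 0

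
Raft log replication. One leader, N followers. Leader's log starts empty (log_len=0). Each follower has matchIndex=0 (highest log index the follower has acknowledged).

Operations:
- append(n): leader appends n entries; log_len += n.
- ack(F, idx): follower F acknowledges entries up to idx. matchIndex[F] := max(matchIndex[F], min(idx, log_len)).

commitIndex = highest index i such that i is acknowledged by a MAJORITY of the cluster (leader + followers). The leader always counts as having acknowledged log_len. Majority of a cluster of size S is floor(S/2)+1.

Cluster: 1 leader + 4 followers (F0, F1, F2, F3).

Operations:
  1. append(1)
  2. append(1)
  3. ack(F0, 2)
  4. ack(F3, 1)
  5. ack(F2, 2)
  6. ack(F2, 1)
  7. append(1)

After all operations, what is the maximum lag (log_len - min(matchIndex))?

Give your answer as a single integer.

Answer: 3

Derivation:
Op 1: append 1 -> log_len=1
Op 2: append 1 -> log_len=2
Op 3: F0 acks idx 2 -> match: F0=2 F1=0 F2=0 F3=0; commitIndex=0
Op 4: F3 acks idx 1 -> match: F0=2 F1=0 F2=0 F3=1; commitIndex=1
Op 5: F2 acks idx 2 -> match: F0=2 F1=0 F2=2 F3=1; commitIndex=2
Op 6: F2 acks idx 1 -> match: F0=2 F1=0 F2=2 F3=1; commitIndex=2
Op 7: append 1 -> log_len=3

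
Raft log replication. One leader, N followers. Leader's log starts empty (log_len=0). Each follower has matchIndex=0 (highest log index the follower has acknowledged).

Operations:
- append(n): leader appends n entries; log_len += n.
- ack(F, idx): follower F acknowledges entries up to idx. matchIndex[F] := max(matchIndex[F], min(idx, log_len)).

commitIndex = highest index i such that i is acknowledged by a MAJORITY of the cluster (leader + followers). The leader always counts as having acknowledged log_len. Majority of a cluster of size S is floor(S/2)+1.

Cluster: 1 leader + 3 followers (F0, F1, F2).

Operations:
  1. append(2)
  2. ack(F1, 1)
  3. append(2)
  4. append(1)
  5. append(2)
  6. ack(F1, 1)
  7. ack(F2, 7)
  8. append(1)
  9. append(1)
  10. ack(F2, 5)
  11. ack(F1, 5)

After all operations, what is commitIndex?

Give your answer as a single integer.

Answer: 5

Derivation:
Op 1: append 2 -> log_len=2
Op 2: F1 acks idx 1 -> match: F0=0 F1=1 F2=0; commitIndex=0
Op 3: append 2 -> log_len=4
Op 4: append 1 -> log_len=5
Op 5: append 2 -> log_len=7
Op 6: F1 acks idx 1 -> match: F0=0 F1=1 F2=0; commitIndex=0
Op 7: F2 acks idx 7 -> match: F0=0 F1=1 F2=7; commitIndex=1
Op 8: append 1 -> log_len=8
Op 9: append 1 -> log_len=9
Op 10: F2 acks idx 5 -> match: F0=0 F1=1 F2=7; commitIndex=1
Op 11: F1 acks idx 5 -> match: F0=0 F1=5 F2=7; commitIndex=5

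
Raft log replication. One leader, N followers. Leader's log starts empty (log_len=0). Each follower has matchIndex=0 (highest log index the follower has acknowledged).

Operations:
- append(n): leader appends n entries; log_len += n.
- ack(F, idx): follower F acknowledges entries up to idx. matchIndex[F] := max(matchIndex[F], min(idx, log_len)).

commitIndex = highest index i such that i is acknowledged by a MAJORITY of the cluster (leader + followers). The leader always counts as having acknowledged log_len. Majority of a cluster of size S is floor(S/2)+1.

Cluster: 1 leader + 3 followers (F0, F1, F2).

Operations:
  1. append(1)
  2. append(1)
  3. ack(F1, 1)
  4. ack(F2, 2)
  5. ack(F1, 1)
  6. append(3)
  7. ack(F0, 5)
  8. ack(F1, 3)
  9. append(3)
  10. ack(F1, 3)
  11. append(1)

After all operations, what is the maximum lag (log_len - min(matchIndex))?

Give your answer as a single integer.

Answer: 7

Derivation:
Op 1: append 1 -> log_len=1
Op 2: append 1 -> log_len=2
Op 3: F1 acks idx 1 -> match: F0=0 F1=1 F2=0; commitIndex=0
Op 4: F2 acks idx 2 -> match: F0=0 F1=1 F2=2; commitIndex=1
Op 5: F1 acks idx 1 -> match: F0=0 F1=1 F2=2; commitIndex=1
Op 6: append 3 -> log_len=5
Op 7: F0 acks idx 5 -> match: F0=5 F1=1 F2=2; commitIndex=2
Op 8: F1 acks idx 3 -> match: F0=5 F1=3 F2=2; commitIndex=3
Op 9: append 3 -> log_len=8
Op 10: F1 acks idx 3 -> match: F0=5 F1=3 F2=2; commitIndex=3
Op 11: append 1 -> log_len=9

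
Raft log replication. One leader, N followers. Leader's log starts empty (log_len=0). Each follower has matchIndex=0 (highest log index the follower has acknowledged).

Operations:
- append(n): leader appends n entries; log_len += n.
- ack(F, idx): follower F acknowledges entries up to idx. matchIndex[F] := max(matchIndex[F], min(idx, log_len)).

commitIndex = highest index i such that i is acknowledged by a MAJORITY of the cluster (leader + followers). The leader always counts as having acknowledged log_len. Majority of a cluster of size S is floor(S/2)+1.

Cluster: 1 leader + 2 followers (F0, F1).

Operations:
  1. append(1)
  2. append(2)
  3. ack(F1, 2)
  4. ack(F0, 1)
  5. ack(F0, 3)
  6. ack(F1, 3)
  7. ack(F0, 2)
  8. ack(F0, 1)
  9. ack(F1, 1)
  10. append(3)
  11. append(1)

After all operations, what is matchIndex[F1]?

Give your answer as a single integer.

Answer: 3

Derivation:
Op 1: append 1 -> log_len=1
Op 2: append 2 -> log_len=3
Op 3: F1 acks idx 2 -> match: F0=0 F1=2; commitIndex=2
Op 4: F0 acks idx 1 -> match: F0=1 F1=2; commitIndex=2
Op 5: F0 acks idx 3 -> match: F0=3 F1=2; commitIndex=3
Op 6: F1 acks idx 3 -> match: F0=3 F1=3; commitIndex=3
Op 7: F0 acks idx 2 -> match: F0=3 F1=3; commitIndex=3
Op 8: F0 acks idx 1 -> match: F0=3 F1=3; commitIndex=3
Op 9: F1 acks idx 1 -> match: F0=3 F1=3; commitIndex=3
Op 10: append 3 -> log_len=6
Op 11: append 1 -> log_len=7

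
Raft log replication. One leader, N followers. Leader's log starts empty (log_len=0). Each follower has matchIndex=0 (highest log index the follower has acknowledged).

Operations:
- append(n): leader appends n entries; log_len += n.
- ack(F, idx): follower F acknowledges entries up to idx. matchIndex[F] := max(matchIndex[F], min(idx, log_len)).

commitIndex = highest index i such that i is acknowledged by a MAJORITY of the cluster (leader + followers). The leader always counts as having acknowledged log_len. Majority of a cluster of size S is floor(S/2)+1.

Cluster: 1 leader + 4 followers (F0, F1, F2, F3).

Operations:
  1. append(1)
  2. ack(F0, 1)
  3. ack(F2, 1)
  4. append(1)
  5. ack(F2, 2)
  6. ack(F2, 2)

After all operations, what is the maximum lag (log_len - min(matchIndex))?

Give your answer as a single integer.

Answer: 2

Derivation:
Op 1: append 1 -> log_len=1
Op 2: F0 acks idx 1 -> match: F0=1 F1=0 F2=0 F3=0; commitIndex=0
Op 3: F2 acks idx 1 -> match: F0=1 F1=0 F2=1 F3=0; commitIndex=1
Op 4: append 1 -> log_len=2
Op 5: F2 acks idx 2 -> match: F0=1 F1=0 F2=2 F3=0; commitIndex=1
Op 6: F2 acks idx 2 -> match: F0=1 F1=0 F2=2 F3=0; commitIndex=1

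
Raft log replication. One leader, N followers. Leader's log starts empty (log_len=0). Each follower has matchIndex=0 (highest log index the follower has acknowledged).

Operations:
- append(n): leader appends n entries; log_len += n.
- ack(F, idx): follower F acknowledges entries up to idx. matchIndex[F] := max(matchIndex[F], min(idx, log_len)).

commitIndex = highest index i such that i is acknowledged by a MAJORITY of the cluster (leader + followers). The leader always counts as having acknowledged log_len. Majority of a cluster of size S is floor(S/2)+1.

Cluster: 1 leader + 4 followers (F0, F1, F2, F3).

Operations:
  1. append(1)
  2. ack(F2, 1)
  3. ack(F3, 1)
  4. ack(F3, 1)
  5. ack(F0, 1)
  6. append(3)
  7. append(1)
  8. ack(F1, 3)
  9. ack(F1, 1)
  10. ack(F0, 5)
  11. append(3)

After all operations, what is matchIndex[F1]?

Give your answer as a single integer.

Op 1: append 1 -> log_len=1
Op 2: F2 acks idx 1 -> match: F0=0 F1=0 F2=1 F3=0; commitIndex=0
Op 3: F3 acks idx 1 -> match: F0=0 F1=0 F2=1 F3=1; commitIndex=1
Op 4: F3 acks idx 1 -> match: F0=0 F1=0 F2=1 F3=1; commitIndex=1
Op 5: F0 acks idx 1 -> match: F0=1 F1=0 F2=1 F3=1; commitIndex=1
Op 6: append 3 -> log_len=4
Op 7: append 1 -> log_len=5
Op 8: F1 acks idx 3 -> match: F0=1 F1=3 F2=1 F3=1; commitIndex=1
Op 9: F1 acks idx 1 -> match: F0=1 F1=3 F2=1 F3=1; commitIndex=1
Op 10: F0 acks idx 5 -> match: F0=5 F1=3 F2=1 F3=1; commitIndex=3
Op 11: append 3 -> log_len=8

Answer: 3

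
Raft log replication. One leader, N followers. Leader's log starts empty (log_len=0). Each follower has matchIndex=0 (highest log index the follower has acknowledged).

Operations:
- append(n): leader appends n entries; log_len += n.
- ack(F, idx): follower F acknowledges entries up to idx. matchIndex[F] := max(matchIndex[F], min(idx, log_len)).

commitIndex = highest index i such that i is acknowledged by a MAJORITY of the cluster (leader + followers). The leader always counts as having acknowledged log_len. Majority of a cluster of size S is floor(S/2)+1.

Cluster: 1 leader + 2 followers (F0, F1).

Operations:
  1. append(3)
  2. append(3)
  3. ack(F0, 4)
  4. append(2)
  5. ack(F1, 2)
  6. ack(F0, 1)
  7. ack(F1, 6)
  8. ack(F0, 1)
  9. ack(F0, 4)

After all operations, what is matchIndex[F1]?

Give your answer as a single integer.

Answer: 6

Derivation:
Op 1: append 3 -> log_len=3
Op 2: append 3 -> log_len=6
Op 3: F0 acks idx 4 -> match: F0=4 F1=0; commitIndex=4
Op 4: append 2 -> log_len=8
Op 5: F1 acks idx 2 -> match: F0=4 F1=2; commitIndex=4
Op 6: F0 acks idx 1 -> match: F0=4 F1=2; commitIndex=4
Op 7: F1 acks idx 6 -> match: F0=4 F1=6; commitIndex=6
Op 8: F0 acks idx 1 -> match: F0=4 F1=6; commitIndex=6
Op 9: F0 acks idx 4 -> match: F0=4 F1=6; commitIndex=6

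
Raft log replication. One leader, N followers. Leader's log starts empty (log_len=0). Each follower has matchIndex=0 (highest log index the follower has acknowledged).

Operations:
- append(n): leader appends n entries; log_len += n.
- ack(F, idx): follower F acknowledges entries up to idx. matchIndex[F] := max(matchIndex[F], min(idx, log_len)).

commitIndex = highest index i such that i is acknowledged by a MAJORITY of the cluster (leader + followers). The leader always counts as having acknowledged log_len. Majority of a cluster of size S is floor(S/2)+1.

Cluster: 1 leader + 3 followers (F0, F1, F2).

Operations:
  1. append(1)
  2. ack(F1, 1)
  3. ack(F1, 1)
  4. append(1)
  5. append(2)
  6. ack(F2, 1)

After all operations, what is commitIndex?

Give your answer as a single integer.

Op 1: append 1 -> log_len=1
Op 2: F1 acks idx 1 -> match: F0=0 F1=1 F2=0; commitIndex=0
Op 3: F1 acks idx 1 -> match: F0=0 F1=1 F2=0; commitIndex=0
Op 4: append 1 -> log_len=2
Op 5: append 2 -> log_len=4
Op 6: F2 acks idx 1 -> match: F0=0 F1=1 F2=1; commitIndex=1

Answer: 1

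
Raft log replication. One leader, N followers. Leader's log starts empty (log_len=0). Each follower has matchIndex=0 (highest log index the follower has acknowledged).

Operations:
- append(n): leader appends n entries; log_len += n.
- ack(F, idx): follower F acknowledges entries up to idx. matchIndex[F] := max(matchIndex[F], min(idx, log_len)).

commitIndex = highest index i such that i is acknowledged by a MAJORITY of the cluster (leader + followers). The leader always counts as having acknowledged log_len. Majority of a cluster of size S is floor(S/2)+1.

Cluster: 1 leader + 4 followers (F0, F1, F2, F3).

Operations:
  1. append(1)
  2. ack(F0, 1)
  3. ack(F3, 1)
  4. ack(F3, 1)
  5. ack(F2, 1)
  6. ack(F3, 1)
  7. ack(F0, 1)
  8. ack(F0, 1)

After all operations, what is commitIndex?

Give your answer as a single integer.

Op 1: append 1 -> log_len=1
Op 2: F0 acks idx 1 -> match: F0=1 F1=0 F2=0 F3=0; commitIndex=0
Op 3: F3 acks idx 1 -> match: F0=1 F1=0 F2=0 F3=1; commitIndex=1
Op 4: F3 acks idx 1 -> match: F0=1 F1=0 F2=0 F3=1; commitIndex=1
Op 5: F2 acks idx 1 -> match: F0=1 F1=0 F2=1 F3=1; commitIndex=1
Op 6: F3 acks idx 1 -> match: F0=1 F1=0 F2=1 F3=1; commitIndex=1
Op 7: F0 acks idx 1 -> match: F0=1 F1=0 F2=1 F3=1; commitIndex=1
Op 8: F0 acks idx 1 -> match: F0=1 F1=0 F2=1 F3=1; commitIndex=1

Answer: 1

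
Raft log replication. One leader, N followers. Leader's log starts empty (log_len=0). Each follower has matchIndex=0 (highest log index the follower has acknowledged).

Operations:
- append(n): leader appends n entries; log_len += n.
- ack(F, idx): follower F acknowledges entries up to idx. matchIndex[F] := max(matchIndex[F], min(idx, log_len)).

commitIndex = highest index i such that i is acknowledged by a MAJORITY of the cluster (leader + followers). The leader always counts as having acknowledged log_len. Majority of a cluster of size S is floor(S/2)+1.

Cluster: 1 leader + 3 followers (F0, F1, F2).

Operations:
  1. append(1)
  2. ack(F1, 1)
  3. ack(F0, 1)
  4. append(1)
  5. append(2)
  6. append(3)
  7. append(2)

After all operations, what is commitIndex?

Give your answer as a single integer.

Answer: 1

Derivation:
Op 1: append 1 -> log_len=1
Op 2: F1 acks idx 1 -> match: F0=0 F1=1 F2=0; commitIndex=0
Op 3: F0 acks idx 1 -> match: F0=1 F1=1 F2=0; commitIndex=1
Op 4: append 1 -> log_len=2
Op 5: append 2 -> log_len=4
Op 6: append 3 -> log_len=7
Op 7: append 2 -> log_len=9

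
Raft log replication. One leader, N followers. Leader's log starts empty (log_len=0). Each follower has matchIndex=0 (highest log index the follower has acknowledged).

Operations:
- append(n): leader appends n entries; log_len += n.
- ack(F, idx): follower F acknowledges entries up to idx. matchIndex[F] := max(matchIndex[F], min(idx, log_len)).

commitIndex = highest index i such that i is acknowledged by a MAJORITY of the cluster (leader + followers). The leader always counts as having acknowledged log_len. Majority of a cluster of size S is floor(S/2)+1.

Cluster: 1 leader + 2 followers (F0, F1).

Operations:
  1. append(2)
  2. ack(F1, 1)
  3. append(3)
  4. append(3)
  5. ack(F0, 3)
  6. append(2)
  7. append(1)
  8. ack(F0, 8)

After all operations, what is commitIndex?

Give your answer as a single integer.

Op 1: append 2 -> log_len=2
Op 2: F1 acks idx 1 -> match: F0=0 F1=1; commitIndex=1
Op 3: append 3 -> log_len=5
Op 4: append 3 -> log_len=8
Op 5: F0 acks idx 3 -> match: F0=3 F1=1; commitIndex=3
Op 6: append 2 -> log_len=10
Op 7: append 1 -> log_len=11
Op 8: F0 acks idx 8 -> match: F0=8 F1=1; commitIndex=8

Answer: 8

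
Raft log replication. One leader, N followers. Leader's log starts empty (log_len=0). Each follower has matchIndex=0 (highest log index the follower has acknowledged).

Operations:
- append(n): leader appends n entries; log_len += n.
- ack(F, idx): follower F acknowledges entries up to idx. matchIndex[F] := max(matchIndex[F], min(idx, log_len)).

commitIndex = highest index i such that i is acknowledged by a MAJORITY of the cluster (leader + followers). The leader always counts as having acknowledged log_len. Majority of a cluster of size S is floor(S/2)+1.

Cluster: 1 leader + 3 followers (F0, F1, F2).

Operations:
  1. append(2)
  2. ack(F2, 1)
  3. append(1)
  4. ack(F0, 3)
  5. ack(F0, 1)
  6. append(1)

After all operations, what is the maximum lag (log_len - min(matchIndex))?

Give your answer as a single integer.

Answer: 4

Derivation:
Op 1: append 2 -> log_len=2
Op 2: F2 acks idx 1 -> match: F0=0 F1=0 F2=1; commitIndex=0
Op 3: append 1 -> log_len=3
Op 4: F0 acks idx 3 -> match: F0=3 F1=0 F2=1; commitIndex=1
Op 5: F0 acks idx 1 -> match: F0=3 F1=0 F2=1; commitIndex=1
Op 6: append 1 -> log_len=4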